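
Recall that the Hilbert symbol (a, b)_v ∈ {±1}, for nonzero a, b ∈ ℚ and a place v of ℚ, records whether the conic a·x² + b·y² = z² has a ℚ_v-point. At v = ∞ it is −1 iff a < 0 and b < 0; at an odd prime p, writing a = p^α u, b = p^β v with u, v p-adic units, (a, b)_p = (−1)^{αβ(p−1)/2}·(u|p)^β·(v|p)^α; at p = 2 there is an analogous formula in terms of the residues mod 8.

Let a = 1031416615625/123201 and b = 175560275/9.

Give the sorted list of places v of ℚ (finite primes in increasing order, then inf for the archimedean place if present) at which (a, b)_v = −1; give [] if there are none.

(a, b) ≡ (2585, 11) mod (ℚ^×)²; places V = {2, 3, 5, 11, 13, 17, 47, ∞}.
(a,b)_11: α=1, u≡4; β=1, v≡9 (mod 11); (4|11)=+1, (9|11)=+1; sign (−1)^1·+1^1·+1^1 = -1.
(a,b)_2: α=0, β=0; u≡1, v≡3 (mod 8); ε(u)ε(v)=0·1, αω(v)=0·1, βω(u)=0·0; sum ≡ 0  ⇒  +1.
(a,b)_3: α=-6, u≡2; β=-2, v≡2 (mod 3); (2|3)=-1, (2|3)=-1; sign (−1)^0·-1^-2·-1^-6 = +1.
(a,b)_17: α=2, u≡2; β=2, v≡11 (mod 17); (2|17)=+1, (11|17)=-1; sign (−1)^0·+1^2·-1^2 = +1.
(a,b)_47: α=3, u≡9; β=2, v≡5 (mod 47); (9|47)=+1, (5|47)=-1; sign (−1)^0·+1^2·-1^3 = -1.
(a,b)_∞: sgn(2585)=+, sgn(11)=+, so +1.
(a,b)_5: α=5, u≡2; β=2, v≡4 (mod 5); (2|5)=-1, (4|5)=+1; sign (−1)^0·-1^2·+1^5 = +1.
(a,b)_13: α=-2, u≡6; β=0, v≡8 (mod 13); (6|13)=-1, (8|13)=-1; sign (−1)^0·-1^0·-1^-2 = +1.
(2585, 11 / ℚ) ramifies at {11, 47}: a division algebra.

[11, 47]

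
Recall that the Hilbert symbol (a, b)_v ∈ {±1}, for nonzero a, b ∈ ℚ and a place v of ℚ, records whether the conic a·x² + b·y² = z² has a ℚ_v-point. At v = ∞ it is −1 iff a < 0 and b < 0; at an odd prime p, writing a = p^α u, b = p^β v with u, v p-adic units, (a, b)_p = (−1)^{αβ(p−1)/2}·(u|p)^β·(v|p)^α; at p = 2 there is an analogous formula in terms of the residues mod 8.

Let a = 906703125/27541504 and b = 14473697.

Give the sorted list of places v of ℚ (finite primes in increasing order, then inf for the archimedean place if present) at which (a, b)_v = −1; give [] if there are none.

[3, 7, 29, 37, 41, 47]

(a, b) ≡ (69, 14473697) mod (ℚ^×)²; places V = {2, 3, 5, 7, 23, 29, 37, 41, 47, ∞}.
(a,b)_41: α=-2, u≡17; β=1, v≡7 (mod 41); (17|41)=-1, (7|41)=-1; sign (−1)^0·-1^1·-1^-2 = -1.
(a,b)_5: α=6, u≡1; β=0, v≡2 (mod 5); (1|5)=+1, (2|5)=-1; sign (−1)^0·+1^0·-1^6 = +1.
(a,b)_47: α=0, u≡31; β=1, v≡7 (mod 47); (31|47)=-1, (7|47)=+1; sign (−1)^0·-1^1·+1^0 = -1.
(a,b)_29: α=2, u≡21; β=1, v≡3 (mod 29); (21|29)=-1, (3|29)=-1; sign (−1)^0·-1^1·-1^2 = -1.
(a,b)_2: α=-14, β=0; u≡5, v≡1 (mod 8); ε(u)ε(v)=0·0, αω(v)=-14·0, βω(u)=0·1; sum ≡ 0  ⇒  +1.
(a,b)_37: α=0, u≡5; β=1, v≡17 (mod 37); (5|37)=-1, (17|37)=-1; sign (−1)^0·-1^1·-1^0 = -1.
(a,b)_∞: sgn(69)=+, sgn(14473697)=+, so +1.
(a,b)_23: α=1, u≡8; β=0, v≡4 (mod 23); (8|23)=+1, (4|23)=+1; sign (−1)^0·+1^0·+1^1 = +1.
(a,b)_7: α=0, u≡5; β=1, v≡4 (mod 7); (5|7)=-1, (4|7)=+1; sign (−1)^0·-1^1·+1^0 = -1.
(a,b)_3: α=1, u≡2; β=0, v≡2 (mod 3); (2|3)=-1, (2|3)=-1; sign (−1)^0·-1^0·-1^1 = -1.
|Ram(69, 14473697)| = 6, even; anisotropic at {3, 7, 29, 37, 41, 47}.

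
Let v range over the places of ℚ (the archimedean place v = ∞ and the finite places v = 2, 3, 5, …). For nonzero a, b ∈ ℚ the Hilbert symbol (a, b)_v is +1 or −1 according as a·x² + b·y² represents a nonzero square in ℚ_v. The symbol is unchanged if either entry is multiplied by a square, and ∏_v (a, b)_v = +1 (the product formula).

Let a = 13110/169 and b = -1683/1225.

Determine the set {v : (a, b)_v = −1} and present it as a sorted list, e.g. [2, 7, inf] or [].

[2, 3, 5, 17, 19, 23]

Mod squares: a ≡ 13110, b ≡ -187. Check v ∈ {∞, 2, 3, 5, 7, 11, 13, 17, 19, 23}.
v=5: a=5^1·(≡3), b=5^-2·(≡3) mod 5; (3|5)=-1, (3|5)=-1; (−1)^{1·-2·2}·(-1)^-2·(-1)^1 = -1.
v=2: v_2(a)=1, v_2(b)=0; units ≡ 3, 5 (mod 8); ε·ε+αω+βω = 1·0+1·1+0·1 ≡ 1  ⇒  (a,b)_2 = -1.
v=3: a=3^1·(≡2), b=3^2·(≡2) mod 3; (2|3)=-1, (2|3)=-1; (−1)^{1·2·1}·(-1)^2·(-1)^1 = -1.
v=23: a=23^1·(≡8), b=23^0·(≡7) mod 23; (8|23)=+1, (7|23)=-1; (−1)^{1·0·11}·(+1)^0·(-1)^1 = -1.
v=7: a=7^0·(≡6), b=7^-2·(≡1) mod 7; (6|7)=-1, (1|7)=+1; (−1)^{0·-2·3}·(-1)^-2·(+1)^0 = +1.
v=13: a=13^-2·(≡6), b=13^0·(≡11) mod 13; (6|13)=-1, (11|13)=-1; (−1)^{-2·0·6}·(-1)^0·(-1)^-2 = +1.
v=∞: 13110 > 0 and -187 < 0  ⇒  (a,b)_∞ = +1.
v=17: a=17^0·(≡14), b=17^1·(≡3) mod 17; (14|17)=-1, (3|17)=-1; (−1)^{0·1·8}·(-1)^1·(-1)^0 = -1.
v=19: a=19^1·(≡16), b=19^0·(≡3) mod 19; (16|19)=+1, (3|19)=-1; (−1)^{1·0·9}·(+1)^0·(-1)^1 = -1.
v=11: a=11^0·(≡5), b=11^1·(≡3) mod 11; (5|11)=+1, (3|11)=+1; (−1)^{0·1·5}·(+1)^1·(+1)^0 = +1.
|Ram(13110, -187)| = 6, even; anisotropic at {2, 3, 5, 17, 19, 23}.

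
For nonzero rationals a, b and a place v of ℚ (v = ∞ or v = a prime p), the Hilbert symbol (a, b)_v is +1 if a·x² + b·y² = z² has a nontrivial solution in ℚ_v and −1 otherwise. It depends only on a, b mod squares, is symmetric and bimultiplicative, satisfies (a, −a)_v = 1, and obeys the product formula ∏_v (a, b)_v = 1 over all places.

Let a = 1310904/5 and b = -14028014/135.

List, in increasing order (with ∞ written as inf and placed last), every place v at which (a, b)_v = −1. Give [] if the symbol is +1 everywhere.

(a, b) ≡ (70, -210) mod (ℚ^×)²; places V = {2, 3, 5, 7, 11, 13, 17, ∞}.
(a,b)_3: α=4, u≡1; β=-3, v≡2 (mod 3); (1|3)=+1, (2|3)=-1; sign (−1)^0·+1^-3·-1^4 = +1.
(a,b)_13: α=0, u≡2; β=2, v≡5 (mod 13); (2|13)=-1, (5|13)=-1; sign (−1)^0·-1^2·-1^0 = +1.
(a,b)_∞: sgn(70)=+, sgn(-210)=−, so +1.
(a,b)_2: α=3, β=1; u≡3, v≡7 (mod 8); ε(u)ε(v)=1·1, αω(v)=3·0, βω(u)=1·1; sum ≡ 0  ⇒  +1.
(a,b)_5: α=-1, u≡4; β=-1, v≡3 (mod 5); (4|5)=+1, (3|5)=-1; sign (−1)^0·+1^-1·-1^-1 = -1.
(a,b)_11: α=0, u≡9; β=2, v≡2 (mod 11); (9|11)=+1, (2|11)=-1; sign (−1)^0·+1^2·-1^0 = +1.
(a,b)_17: α=2, u≡13; β=0, v≡5 (mod 17); (13|17)=+1, (5|17)=-1; sign (−1)^0·+1^0·-1^2 = +1.
(a,b)_7: α=1, u≡3; β=3, v≡5 (mod 7); (3|7)=-1, (5|7)=-1; sign (−1)^1·-1^3·-1^1 = -1.
Ram(70, -210) = {5, 7}; no ℚ_5-point on the conic.

[5, 7]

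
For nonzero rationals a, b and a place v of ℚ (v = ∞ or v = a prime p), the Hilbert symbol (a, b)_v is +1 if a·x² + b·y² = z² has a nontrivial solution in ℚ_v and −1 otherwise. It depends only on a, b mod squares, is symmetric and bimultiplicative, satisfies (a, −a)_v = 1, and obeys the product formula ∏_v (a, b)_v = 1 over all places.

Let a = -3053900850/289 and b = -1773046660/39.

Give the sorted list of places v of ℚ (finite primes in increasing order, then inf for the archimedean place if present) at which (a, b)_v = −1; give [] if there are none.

Mod squares: a ≡ -546, b ≡ -15015. Check v ∈ {∞, 2, 3, 5, 7, 11, 13, 17, 29, 37, 43}.
v=3: a=3^1·(≡1), b=3^-1·(≡2) mod 3; (1|3)=+1, (2|3)=-1; (−1)^{1·-1·1}·(+1)^-1·(-1)^1 = +1.
v=37: a=37^0·(≡36), b=37^2·(≡4) mod 37; (36|37)=+1, (4|37)=+1; (−1)^{0·2·18}·(+1)^2·(+1)^0 = +1.
v=5: a=5^2·(≡4), b=5^1·(≡2) mod 5; (4|5)=+1, (2|5)=-1; (−1)^{2·1·2}·(+1)^1·(-1)^2 = +1.
v=17: a=17^-2·(≡9), b=17^0·(≡9) mod 17; (9|17)=+1, (9|17)=+1; (−1)^{-2·0·8}·(+1)^0·(+1)^-2 = +1.
v=7: a=7^1·(≡3), b=7^1·(≡4) mod 7; (3|7)=-1, (4|7)=+1; (−1)^{1·1·3}·(-1)^1·(+1)^1 = +1.
v=29: a=29^0·(≡25), b=29^2·(≡4) mod 29; (25|29)=+1, (4|29)=+1; (−1)^{0·2·14}·(+1)^2·(+1)^0 = +1.
v=13: a=13^1·(≡12), b=13^-1·(≡6) mod 13; (12|13)=+1, (6|13)=-1; (−1)^{1·-1·6}·(+1)^-1·(-1)^1 = -1.
v=43: a=43^2·(≡16), b=43^0·(≡35) mod 43; (16|43)=+1, (35|43)=+1; (−1)^{2·0·21}·(+1)^0·(+1)^2 = +1.
v=∞: -546 < 0 and -15015 < 0  ⇒  (a,b)_∞ = -1.
v=2: v_2(a)=1, v_2(b)=2; units ≡ 7, 1 (mod 8); ε·ε+αω+βω = 1·0+1·0+2·0 ≡ 0  ⇒  (a,b)_2 = +1.
v=11: a=11^2·(≡4), b=11^1·(≡7) mod 11; (4|11)=+1, (7|11)=-1; (−1)^{2·1·5}·(+1)^1·(-1)^2 = +1.
Ram(-546, -15015) = {13, ∞}; no ℚ_13-point on the conic.

[13, inf]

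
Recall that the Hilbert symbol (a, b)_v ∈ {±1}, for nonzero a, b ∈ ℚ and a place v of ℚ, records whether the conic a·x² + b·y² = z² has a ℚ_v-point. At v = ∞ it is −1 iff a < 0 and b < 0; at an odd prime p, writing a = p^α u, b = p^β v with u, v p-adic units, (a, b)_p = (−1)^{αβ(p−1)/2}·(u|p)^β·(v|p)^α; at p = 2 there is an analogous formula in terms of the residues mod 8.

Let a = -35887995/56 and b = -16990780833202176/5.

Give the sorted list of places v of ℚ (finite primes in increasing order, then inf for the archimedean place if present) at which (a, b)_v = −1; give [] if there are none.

Mod squares: a ≡ -2730, b ≡ -105. Check v ∈ {∞, 2, 3, 5, 7, 11, 13, 37}.
v=37: a=37^0·(≡14), b=37^2·(≡23) mod 37; (14|37)=-1, (23|37)=-1; (−1)^{0·2·18}·(-1)^2·(-1)^0 = +1.
v=11: a=11^2·(≡9), b=11^2·(≡3) mod 11; (9|11)=+1, (3|11)=+1; (−1)^{2·2·5}·(+1)^2·(+1)^2 = +1.
v=7: a=7^-1·(≡4), b=7^3·(≡6) mod 7; (4|7)=+1, (6|7)=-1; (−1)^{-1·3·3}·(+1)^3·(-1)^-1 = +1.
v=5: a=5^1·(≡1), b=5^-1·(≡4) mod 5; (1|5)=+1, (4|5)=+1; (−1)^{1·-1·2}·(+1)^-1·(+1)^1 = +1.
v=2: v_2(a)=-3, v_2(b)=16; units ≡ 3, 7 (mod 8); ε·ε+αω+βω = 1·1+-3·0+16·1 ≡ 1  ⇒  (a,b)_2 = -1.
v=∞: -2730 < 0 and -105 < 0  ⇒  (a,b)_∞ = -1.
v=3: a=3^3·(≡2), b=3^3·(≡1) mod 3; (2|3)=-1, (1|3)=+1; (−1)^{3·3·1}·(-1)^3·(+1)^3 = +1.
v=13: a=13^3·(≡8), b=13^2·(≡4) mod 13; (8|13)=-1, (4|13)=+1; (−1)^{3·2·6}·(-1)^2·(+1)^3 = +1.
(-2730, -105 / ℚ) ramifies at {2, ∞}: a division algebra.

[2, inf]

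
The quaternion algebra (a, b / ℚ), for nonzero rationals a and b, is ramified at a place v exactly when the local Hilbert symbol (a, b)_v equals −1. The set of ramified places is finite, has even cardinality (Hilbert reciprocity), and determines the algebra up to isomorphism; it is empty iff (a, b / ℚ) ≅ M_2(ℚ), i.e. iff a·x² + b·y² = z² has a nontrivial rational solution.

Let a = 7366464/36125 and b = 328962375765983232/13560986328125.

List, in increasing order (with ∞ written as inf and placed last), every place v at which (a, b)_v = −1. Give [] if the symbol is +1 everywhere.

[5, 7]

Mod squares: a ≡ 145, b ≡ 1015. Check v ∈ {∞, 2, 3, 5, 7, 13, 17, 29, 31}.
v=7: a=7^2·(≡5), b=7^3·(≡6) mod 7; (5|7)=-1, (6|7)=-1; (−1)^{2·3·3}·(-1)^3·(-1)^2 = -1.
v=5: a=5^-3·(≡1), b=5^-11·(≡3) mod 5; (1|5)=+1, (3|5)=-1; (−1)^{-3·-11·2}·(+1)^-11·(-1)^-3 = -1.
v=3: a=3^4·(≡1), b=3^6·(≡1) mod 3; (1|3)=+1, (1|3)=+1; (−1)^{4·6·1}·(+1)^6·(+1)^4 = +1.
v=31: a=31^0·(≡12), b=31^-2·(≡12) mod 31; (12|31)=-1, (12|31)=-1; (−1)^{0·-2·15}·(-1)^-2·(-1)^0 = +1.
v=17: a=17^-2·(≡4), b=17^-2·(≡7) mod 17; (4|17)=+1, (7|17)=-1; (−1)^{-2·-2·8}·(+1)^-2·(-1)^-2 = +1.
v=29: a=29^1·(≡22), b=29^1·(≡7) mod 29; (22|29)=+1, (7|29)=+1; (−1)^{1·1·14}·(+1)^1·(+1)^1 = +1.
v=13: a=13^0·(≡6), b=13^2·(≡3) mod 13; (6|13)=-1, (3|13)=+1; (−1)^{0·2·6}·(-1)^2·(+1)^0 = +1.
v=2: v_2(a)=6, v_2(b)=28; units ≡ 1, 7 (mod 8); ε·ε+αω+βω = 0·1+6·0+28·0 ≡ 0  ⇒  (a,b)_2 = +1.
v=∞: 145 > 0 and 1015 > 0  ⇒  (a,b)_∞ = +1.
(145, 1015 / ℚ) ramifies at {5, 7}: a division algebra.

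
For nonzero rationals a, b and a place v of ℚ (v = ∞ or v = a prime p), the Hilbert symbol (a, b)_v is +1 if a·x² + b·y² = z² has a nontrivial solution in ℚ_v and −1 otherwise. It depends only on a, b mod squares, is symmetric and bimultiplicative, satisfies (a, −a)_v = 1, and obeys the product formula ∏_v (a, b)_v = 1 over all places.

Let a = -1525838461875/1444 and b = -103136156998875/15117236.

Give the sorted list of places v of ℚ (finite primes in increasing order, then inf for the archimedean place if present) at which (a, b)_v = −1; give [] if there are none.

[13, inf]

(a, b) ≡ (-372099, -1860495) mod (ℚ^×)²; places V = {2, 3, 5, 7, 11, 13, 19, 29, 47, ∞}.
(a,b)_2: α=-2, β=-2; u≡5, v≡1 (mod 8); ε(u)ε(v)=0·0, αω(v)=-2·0, βω(u)=-2·1; sum ≡ 0  ⇒  +1.
(a,b)_19: α=-2, u≡9; β=-4, v≡5 (mod 19); (9|19)=+1, (5|19)=+1; sign (−1)^0·+1^-4·+1^-2 = +1.
(a,b)_29: α=1, u≡1; β=-1, v≡4 (mod 29); (1|29)=+1, (4|29)=+1; sign (−1)^0·+1^-1·+1^1 = +1.
(a,b)_3: α=9, u≡2; β=13, v≡1 (mod 3); (2|3)=-1, (1|3)=+1; sign (−1)^1·-1^13·+1^9 = +1.
(a,b)_47: α=1, u≡15; β=1, v≡1 (mod 47); (15|47)=-1, (1|47)=+1; sign (−1)^1·-1^1·+1^1 = +1.
(a,b)_11: α=0, u≡3; β=2, v≡9 (mod 11); (3|11)=+1, (9|11)=+1; sign (−1)^0·+1^2·+1^0 = +1.
(a,b)_∞: sgn(-372099)=−, sgn(-1860495)=−, so -1.
(a,b)_13: α=1, u≡1; β=1, v≡8 (mod 13); (1|13)=+1, (8|13)=-1; sign (−1)^0·+1^1·-1^1 = -1.
(a,b)_5: α=4, u≡4; β=3, v≡4 (mod 5); (4|5)=+1, (4|5)=+1; sign (−1)^0·+1^3·+1^4 = +1.
(a,b)_7: α=1, u≡2; β=1, v≡5 (mod 7); (2|7)=+1, (5|7)=-1; sign (−1)^1·+1^1·-1^1 = +1.
Ram(-372099, -1860495) = {13, ∞}; no ℚ_13-point on the conic.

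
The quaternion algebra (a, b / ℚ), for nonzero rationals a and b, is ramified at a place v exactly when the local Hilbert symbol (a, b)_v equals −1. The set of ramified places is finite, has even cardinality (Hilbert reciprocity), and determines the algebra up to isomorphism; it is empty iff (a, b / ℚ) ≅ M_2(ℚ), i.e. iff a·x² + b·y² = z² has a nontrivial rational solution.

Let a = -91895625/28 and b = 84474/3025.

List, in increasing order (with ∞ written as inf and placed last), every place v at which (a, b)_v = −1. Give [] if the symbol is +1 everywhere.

(a, b) ≡ (-119, 26) mod (ℚ^×)²; places V = {2, 3, 5, 7, 11, 13, 17, 19, 31, ∞}.
(a,b)_31: α=2, u≡7; β=0, v≡12 (mod 31); (7|31)=+1, (12|31)=-1; sign (−1)^0·+1^0·-1^2 = +1.
(a,b)_7: α=-1, u≡1; β=0, v≡5 (mod 7); (1|7)=+1, (5|7)=-1; sign (−1)^0·+1^0·-1^-1 = -1.
(a,b)_11: α=0, u≡6; β=-2, v≡9 (mod 11); (6|11)=-1, (9|11)=+1; sign (−1)^0·-1^-2·+1^0 = +1.
(a,b)_19: α=0, u≡13; β=2, v≡11 (mod 19); (13|19)=-1, (11|19)=+1; sign (−1)^0·-1^2·+1^0 = +1.
(a,b)_2: α=-2, β=1; u≡1, v≡5 (mod 8); ε(u)ε(v)=0·0, αω(v)=-2·1, βω(u)=1·0; sum ≡ 0  ⇒  +1.
(a,b)_13: α=0, u≡5; β=1, v≡7 (mod 13); (5|13)=-1, (7|13)=-1; sign (−1)^0·-1^1·-1^0 = -1.
(a,b)_5: α=4, u≡4; β=-2, v≡4 (mod 5); (4|5)=+1, (4|5)=+1; sign (−1)^0·+1^-2·+1^4 = +1.
(a,b)_∞: sgn(-119)=−, sgn(26)=+, so +1.
(a,b)_17: α=1, u≡14; β=0, v≡16 (mod 17); (14|17)=-1, (16|17)=+1; sign (−1)^0·-1^0·+1^1 = +1.
(a,b)_3: α=2, u≡1; β=2, v≡2 (mod 3); (1|3)=+1, (2|3)=-1; sign (−1)^0·+1^2·-1^2 = +1.
|Ram(-119, 26)| = 2, even; anisotropic at {7, 13}.

[7, 13]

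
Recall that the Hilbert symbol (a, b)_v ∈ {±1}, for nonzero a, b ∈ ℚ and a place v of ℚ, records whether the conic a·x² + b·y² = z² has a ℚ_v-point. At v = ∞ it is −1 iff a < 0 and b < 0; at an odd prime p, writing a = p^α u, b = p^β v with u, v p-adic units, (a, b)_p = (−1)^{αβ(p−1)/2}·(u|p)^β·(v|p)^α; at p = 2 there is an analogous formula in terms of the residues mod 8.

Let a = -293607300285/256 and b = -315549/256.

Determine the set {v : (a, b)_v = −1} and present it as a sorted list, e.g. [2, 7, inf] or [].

[2, 23, 29, inf]

Mod squares: a ≡ -4485, b ≡ -35061. Check v ∈ {∞, 2, 3, 5, 13, 23, 29, 31}.
v=13: a=13^1·(≡8), b=13^1·(≡7) mod 13; (8|13)=-1, (7|13)=-1; (−1)^{1·1·6}·(-1)^1·(-1)^1 = +1.
v=23: a=23^1·(≡8), b=23^0·(≡19) mod 23; (8|23)=+1, (19|23)=-1; (−1)^{1·0·11}·(+1)^0·(-1)^1 = -1.
v=31: a=31^2·(≡2), b=31^1·(≡18) mod 31; (2|31)=+1, (18|31)=+1; (−1)^{2·1·15}·(+1)^1·(+1)^2 = +1.
v=5: a=5^1·(≡3), b=5^0·(≡1) mod 5; (3|5)=-1, (1|5)=+1; (−1)^{1·0·2}·(-1)^0·(+1)^1 = +1.
v=∞: -4485 < 0 and -35061 < 0  ⇒  (a,b)_∞ = -1.
v=2: v_2(a)=-8, v_2(b)=-8; units ≡ 3, 3 (mod 8); ε·ε+αω+βω = 1·1+-8·1+-8·1 ≡ 1  ⇒  (a,b)_2 = -1.
v=3: a=3^5·(≡2), b=3^3·(≡1) mod 3; (2|3)=-1, (1|3)=+1; (−1)^{5·3·1}·(-1)^3·(+1)^5 = +1.
v=29: a=29^2·(≡19), b=29^1·(≡7) mod 29; (19|29)=-1, (7|29)=+1; (−1)^{2·1·14}·(-1)^1·(+1)^2 = -1.
Ram(-4485, -35061) = {2, 23, 29, ∞}; no ℚ_2-point on the conic.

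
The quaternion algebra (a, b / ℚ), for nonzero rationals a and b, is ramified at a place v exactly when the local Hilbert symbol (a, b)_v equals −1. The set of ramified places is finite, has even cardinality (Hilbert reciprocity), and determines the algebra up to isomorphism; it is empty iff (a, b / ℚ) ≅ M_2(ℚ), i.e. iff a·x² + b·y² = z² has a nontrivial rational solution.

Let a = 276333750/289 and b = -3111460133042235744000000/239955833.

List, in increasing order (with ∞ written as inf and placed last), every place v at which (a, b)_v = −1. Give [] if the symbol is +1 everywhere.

[7, 29]

(a, b) ≡ (406, -6902) mod (ℚ^×)²; places V = {2, 3, 5, 7, 11, 13, 17, 29, ∞}.
(a,b)_5: α=4, u≡1; β=6, v≡3 (mod 5); (1|5)=+1, (3|5)=-1; sign (−1)^0·+1^6·-1^4 = +1.
(a,b)_29: α=1, u≡12; β=3, v≡13 (mod 29); (12|29)=-1, (13|29)=+1; sign (−1)^0·-1^3·+1^1 = -1.
(a,b)_2: α=1, β=11; u≡3, v≡5 (mod 8); ε(u)ε(v)=1·0, αω(v)=1·1, βω(u)=11·1; sum ≡ 0  ⇒  +1.
(a,b)_13: α=0, u≡10; β=-2, v≡1 (mod 13); (10|13)=+1, (1|13)=+1; sign (−1)^0·+1^-2·+1^0 = +1.
(a,b)_11: α=2, u≡6; β=6, v≡6 (mod 11); (6|11)=-1, (6|11)=-1; sign (−1)^0·-1^6·-1^2 = +1.
(a,b)_7: α=1, u≡1; β=3, v≡4 (mod 7); (1|7)=+1, (4|7)=+1; sign (−1)^1·+1^3·+1^1 = -1.
(a,b)_∞: sgn(406)=+, sgn(-6902)=−, so +1.
(a,b)_3: α=2, u≡1; β=8, v≡1 (mod 3); (1|3)=+1, (1|3)=+1; sign (−1)^0·+1^8·+1^2 = +1.
(a,b)_17: α=-2, u≡8; β=-5, v≡9 (mod 17); (8|17)=+1, (9|17)=+1; sign (−1)^0·+1^-5·+1^-2 = +1.
(406, -6902 / ℚ) ramifies at {7, 29}: a division algebra.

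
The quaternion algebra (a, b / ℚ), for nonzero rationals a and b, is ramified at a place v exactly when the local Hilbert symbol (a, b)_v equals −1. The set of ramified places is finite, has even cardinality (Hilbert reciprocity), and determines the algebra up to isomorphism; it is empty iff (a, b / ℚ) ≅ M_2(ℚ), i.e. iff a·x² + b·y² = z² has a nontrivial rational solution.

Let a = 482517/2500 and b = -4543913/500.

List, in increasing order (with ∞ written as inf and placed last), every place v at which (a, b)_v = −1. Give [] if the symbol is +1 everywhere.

[5, 7, 17, 23]

Mod squares: a ≡ 5957, b ≡ -85. Check v ∈ {∞, 2, 3, 5, 7, 11, 17, 23, 37, 47}.
v=7: a=7^1·(≡2), b=7^0·(≡6) mod 7; (2|7)=+1, (6|7)=-1; (−1)^{1·0·3}·(+1)^0·(-1)^1 = -1.
v=23: a=23^1·(≡16), b=23^0·(≡17) mod 23; (16|23)=+1, (17|23)=-1; (−1)^{1·0·11}·(+1)^0·(-1)^1 = -1.
v=3: a=3^4·(≡2), b=3^0·(≡2) mod 3; (2|3)=-1, (2|3)=-1; (−1)^{4·0·1}·(-1)^0·(-1)^4 = +1.
v=37: a=37^1·(≡29), b=37^0·(≡3) mod 37; (29|37)=-1, (3|37)=+1; (−1)^{1·0·18}·(-1)^0·(+1)^1 = +1.
v=47: a=47^0·(≡33), b=47^2·(≡27) mod 47; (33|47)=-1, (27|47)=+1; (−1)^{0·2·23}·(-1)^2·(+1)^0 = +1.
v=2: v_2(a)=-2, v_2(b)=-2; units ≡ 5, 3 (mod 8); ε·ε+αω+βω = 0·1+-2·1+-2·1 ≡ 0  ⇒  (a,b)_2 = +1.
v=∞: 5957 > 0 and -85 < 0  ⇒  (a,b)_∞ = +1.
v=5: a=5^-4·(≡3), b=5^-3·(≡3) mod 5; (3|5)=-1, (3|5)=-1; (−1)^{-4·-3·2}·(-1)^-3·(-1)^-4 = -1.
v=11: a=11^0·(≡8), b=11^2·(≡9) mod 11; (8|11)=-1, (9|11)=+1; (−1)^{0·2·5}·(-1)^2·(+1)^0 = +1.
v=17: a=17^0·(≡6), b=17^1·(≡10) mod 17; (6|17)=-1, (10|17)=-1; (−1)^{0·1·8}·(-1)^1·(-1)^0 = -1.
Ram(5957, -85) = {5, 7, 17, 23}; no ℚ_5-point on the conic.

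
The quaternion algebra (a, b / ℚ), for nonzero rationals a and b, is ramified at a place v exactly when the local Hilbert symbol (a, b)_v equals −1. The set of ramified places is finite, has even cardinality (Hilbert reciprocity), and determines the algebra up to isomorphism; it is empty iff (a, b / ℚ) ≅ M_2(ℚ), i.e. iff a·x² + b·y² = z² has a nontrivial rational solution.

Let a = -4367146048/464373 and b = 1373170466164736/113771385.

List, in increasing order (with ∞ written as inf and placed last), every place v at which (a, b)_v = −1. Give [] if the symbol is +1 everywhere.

[13, 43]

(a, b) ≡ (-10621, 902785) mod (ℚ^×)²; places V = {2, 3, 5, 7, 13, 17, 19, 43, ∞}.
(a,b)_7: α=-2, u≡6; β=-4, v≡4 (mod 7); (6|7)=-1, (4|7)=+1; sign (−1)^0·-1^-4·+1^-2 = +1.
(a,b)_13: α=-1, u≡6; β=-1, v≡3 (mod 13); (6|13)=-1, (3|13)=+1; sign (−1)^0·-1^-1·+1^-1 = -1.
(a,b)_∞: sgn(-10621)=−, sgn(902785)=+, so +1.
(a,b)_19: α=1, u≡11; β=1, v≡15 (mod 19); (11|19)=+1, (15|19)=-1; sign (−1)^1·+1^1·-1^1 = +1.
(a,b)_17: α=4, u≡4; β=7, v≡12 (mod 17); (4|17)=+1, (12|17)=-1; sign (−1)^0·+1^7·-1^4 = +1.
(a,b)_2: α=6, β=12; u≡3, v≡1 (mod 8); ε(u)ε(v)=1·0, αω(v)=6·0, βω(u)=12·1; sum ≡ 0  ⇒  +1.
(a,b)_43: α=1, u≡21; β=1, v≡6 (mod 43); (21|43)=+1, (6|43)=+1; sign (−1)^1·+1^1·+1^1 = -1.
(a,b)_3: α=-6, u≡2; β=-6, v≡1 (mod 3); (2|3)=-1, (1|3)=+1; sign (−1)^0·-1^-6·+1^-6 = +1.
(a,b)_5: α=0, u≡4; β=-1, v≡3 (mod 5); (4|5)=+1, (3|5)=-1; sign (−1)^0·+1^-1·-1^0 = +1.
(-10621, 902785 / ℚ) ramifies at {13, 43}: a division algebra.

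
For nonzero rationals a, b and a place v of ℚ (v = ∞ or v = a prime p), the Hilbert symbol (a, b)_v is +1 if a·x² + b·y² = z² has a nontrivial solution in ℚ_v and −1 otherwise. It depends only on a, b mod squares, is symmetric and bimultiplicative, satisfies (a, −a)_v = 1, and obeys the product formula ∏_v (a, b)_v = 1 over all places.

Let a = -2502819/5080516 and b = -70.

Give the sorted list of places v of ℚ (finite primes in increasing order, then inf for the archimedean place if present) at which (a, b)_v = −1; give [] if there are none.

[2, 7, 11, inf]

Mod squares: a ≡ -11, b ≡ -70. Check v ∈ {∞, 2, 3, 5, 7, 11, 23, 53}.
v=7: a=7^-4·(≡5), b=7^1·(≡4) mod 7; (5|7)=-1, (4|7)=+1; (−1)^{-4·1·3}·(-1)^1·(+1)^-4 = -1.
v=2: v_2(a)=-2, v_2(b)=1; units ≡ 5, 5 (mod 8); ε·ε+αω+βω = 0·0+-2·1+1·1 ≡ 1  ⇒  (a,b)_2 = -1.
v=11: a=11^1·(≡6), b=11^0·(≡7) mod 11; (6|11)=-1, (7|11)=-1; (−1)^{1·0·5}·(-1)^0·(-1)^1 = -1.
v=23: a=23^-2·(≡12), b=23^0·(≡22) mod 23; (12|23)=+1, (22|23)=-1; (−1)^{-2·0·11}·(+1)^0·(-1)^-2 = +1.
v=53: a=53^2·(≡28), b=53^0·(≡36) mod 53; (28|53)=+1, (36|53)=+1; (−1)^{2·0·26}·(+1)^0·(+1)^2 = +1.
v=∞: -11 < 0 and -70 < 0  ⇒  (a,b)_∞ = -1.
v=5: a=5^0·(≡1), b=5^1·(≡1) mod 5; (1|5)=+1, (1|5)=+1; (−1)^{0·1·2}·(+1)^1·(+1)^0 = +1.
v=3: a=3^4·(≡1), b=3^0·(≡2) mod 3; (1|3)=+1, (2|3)=-1; (−1)^{4·0·1}·(+1)^0·(-1)^4 = +1.
(-11, -70 / ℚ) ramifies at {2, 7, 11, ∞}: a division algebra.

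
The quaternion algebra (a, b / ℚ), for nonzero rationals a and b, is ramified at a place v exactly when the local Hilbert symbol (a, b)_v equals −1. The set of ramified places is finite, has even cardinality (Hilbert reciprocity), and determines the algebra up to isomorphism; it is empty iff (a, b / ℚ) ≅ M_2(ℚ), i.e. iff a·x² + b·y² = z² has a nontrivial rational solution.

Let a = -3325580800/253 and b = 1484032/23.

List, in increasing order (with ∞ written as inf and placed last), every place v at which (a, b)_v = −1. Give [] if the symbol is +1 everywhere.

(a, b) ≡ (-454894, 133331) mod (ℚ^×)²; places V = {2, 5, 11, 17, 23, 29, 31, ∞}.
(a,b)_5: α=2, u≡1; β=0, v≡4 (mod 5); (1|5)=+1, (4|5)=+1; sign (−1)^0·+1^0·+1^2 = +1.
(a,b)_17: α=2, u≡1; β=1, v≡3 (mod 17); (1|17)=+1, (3|17)=-1; sign (−1)^0·+1^1·-1^2 = +1.
(a,b)_11: α=-1, u≡8; β=1, v≡8 (mod 11); (8|11)=-1, (8|11)=-1; sign (−1)^1·-1^1·-1^-1 = -1.
(a,b)_2: α=9, β=8; u≡1, v≡3 (mod 8); ε(u)ε(v)=0·1, αω(v)=9·1, βω(u)=8·0; sum ≡ 1  ⇒  -1.
(a,b)_29: α=1, u≡19; β=0, v≡12 (mod 29); (19|29)=-1, (12|29)=-1; sign (−1)^0·-1^0·-1^1 = -1.
(a,b)_31: α=1, u≡19; β=1, v≡30 (mod 31); (19|31)=+1, (30|31)=-1; sign (−1)^1·+1^1·-1^1 = +1.
(a,b)_∞: sgn(-454894)=−, sgn(133331)=+, so +1.
(a,b)_23: α=-1, u≡3; β=-1, v≡3 (mod 23); (3|23)=+1, (3|23)=+1; sign (−1)^1·+1^-1·+1^-1 = -1.
Ram(-454894, 133331) = {2, 11, 23, 29}; no ℚ_2-point on the conic.

[2, 11, 23, 29]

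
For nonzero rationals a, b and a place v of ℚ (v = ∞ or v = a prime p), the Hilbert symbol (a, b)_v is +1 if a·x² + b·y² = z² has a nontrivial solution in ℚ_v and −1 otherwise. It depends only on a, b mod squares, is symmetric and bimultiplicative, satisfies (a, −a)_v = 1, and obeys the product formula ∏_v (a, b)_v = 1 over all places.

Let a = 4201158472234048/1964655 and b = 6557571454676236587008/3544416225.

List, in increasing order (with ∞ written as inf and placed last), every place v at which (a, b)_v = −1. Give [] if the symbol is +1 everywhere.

Mod squares: a ≡ 5311735, b ≡ 2800733. Check v ∈ {∞, 2, 3, 5, 7, 11, 13, 17, 19, 23, 29, 31}.
v=7: a=7^-2·(≡4), b=7^-4·(≡5) mod 7; (4|7)=+1, (5|7)=-1; (−1)^{-2·-4·3}·(+1)^-4·(-1)^-2 = +1.
v=∞: 5311735 > 0 and 2800733 > 0  ⇒  (a,b)_∞ = +1.
v=23: a=23^1·(≡9), b=23^1·(≡4) mod 23; (9|23)=+1, (4|23)=+1; (−1)^{1·1·11}·(+1)^1·(+1)^1 = -1.
v=2: v_2(a)=6, v_2(b)=12; units ≡ 7, 5 (mod 8); ε·ε+αω+βω = 1·0+6·1+12·0 ≡ 0  ⇒  (a,b)_2 = +1.
v=5: a=5^-1·(≡3), b=5^-2·(≡2) mod 5; (3|5)=-1, (2|5)=-1; (−1)^{-1·-2·2}·(-1)^-2·(-1)^-1 = -1.
v=19: a=19^1·(≡8), b=19^1·(≡17) mod 19; (8|19)=-1, (17|19)=+1; (−1)^{1·1·9}·(-1)^1·(+1)^1 = +1.
v=29: a=29^4·(≡8), b=29^7·(≡20) mod 29; (8|29)=-1, (20|29)=+1; (−1)^{4·7·14}·(-1)^7·(+1)^4 = -1.
v=13: a=13^1·(≡11), b=13^1·(≡5) mod 13; (11|13)=-1, (5|13)=-1; (−1)^{1·1·6}·(-1)^1·(-1)^1 = +1.
v=31: a=31^2·(≡19), b=31^2·(≡7) mod 31; (19|31)=+1, (7|31)=+1; (−1)^{2·2·15}·(+1)^2·(+1)^2 = +1.
v=11: a=11^-1·(≡8), b=11^0·(≡1) mod 11; (8|11)=-1, (1|11)=+1; (−1)^{-1·0·5}·(-1)^0·(+1)^-1 = +1.
v=17: a=17^1·(≡10), b=17^1·(≡15) mod 17; (10|17)=-1, (15|17)=+1; (−1)^{1·1·8}·(-1)^1·(+1)^1 = -1.
v=3: a=3^-6·(≡1), b=3^-10·(≡2) mod 3; (1|3)=+1, (2|3)=-1; (−1)^{-6·-10·1}·(+1)^-10·(-1)^-6 = +1.
|Ram(5311735, 2800733)| = 4, even; anisotropic at {5, 17, 23, 29}.

[5, 17, 23, 29]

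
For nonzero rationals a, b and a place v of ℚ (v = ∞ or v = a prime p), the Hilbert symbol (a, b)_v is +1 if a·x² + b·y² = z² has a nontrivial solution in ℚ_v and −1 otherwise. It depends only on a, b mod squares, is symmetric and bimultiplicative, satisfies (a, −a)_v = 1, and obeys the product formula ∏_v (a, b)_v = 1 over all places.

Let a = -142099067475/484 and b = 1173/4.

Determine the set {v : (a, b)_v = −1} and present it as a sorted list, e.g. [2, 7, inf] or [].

[3, 17]

Mod squares: a ≡ -51, b ≡ 1173. Check v ∈ {∞, 2, 3, 5, 11, 17, 23}.
v=3: a=3^7·(≡1), b=3^1·(≡1) mod 3; (1|3)=+1, (1|3)=+1; (−1)^{7·1·1}·(+1)^1·(+1)^7 = -1.
v=2: v_2(a)=-2, v_2(b)=-2; units ≡ 5, 5 (mod 8); ε·ε+αω+βω = 0·0+-2·1+-2·1 ≡ 0  ⇒  (a,b)_2 = +1.
v=5: a=5^2·(≡4), b=5^0·(≡2) mod 5; (4|5)=+1, (2|5)=-1; (−1)^{2·0·2}·(+1)^0·(-1)^2 = +1.
v=23: a=23^2·(≡13), b=23^1·(≡7) mod 23; (13|23)=+1, (7|23)=-1; (−1)^{2·1·11}·(+1)^1·(-1)^2 = +1.
v=∞: -51 < 0 and 1173 > 0  ⇒  (a,b)_∞ = +1.
v=17: a=17^3·(≡12), b=17^1·(≡13) mod 17; (12|17)=-1, (13|17)=+1; (−1)^{3·1·8}·(-1)^1·(+1)^3 = -1.
v=11: a=11^-2·(≡5), b=11^0·(≡10) mod 11; (5|11)=+1, (10|11)=-1; (−1)^{-2·0·5}·(+1)^0·(-1)^-2 = +1.
|Ram(-51, 1173)| = 2, even; anisotropic at {3, 17}.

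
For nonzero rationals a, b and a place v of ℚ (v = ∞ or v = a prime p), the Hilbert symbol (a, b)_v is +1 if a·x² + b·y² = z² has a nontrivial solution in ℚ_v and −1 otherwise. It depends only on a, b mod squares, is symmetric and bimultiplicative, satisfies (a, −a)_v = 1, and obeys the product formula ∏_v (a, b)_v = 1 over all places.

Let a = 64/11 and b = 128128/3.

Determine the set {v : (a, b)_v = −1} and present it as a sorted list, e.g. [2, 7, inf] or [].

[3, 13]

(a, b) ≡ (11, 6006) mod (ℚ^×)²; places V = {2, 3, 7, 11, 13, ∞}.
(a,b)_2: α=6, β=7; u≡3, v≡3 (mod 8); ε(u)ε(v)=1·1, αω(v)=6·1, βω(u)=7·1; sum ≡ 0  ⇒  +1.
(a,b)_13: α=0, u≡7; β=1, v≡5 (mod 13); (7|13)=-1, (5|13)=-1; sign (−1)^0·-1^1·-1^0 = -1.
(a,b)_∞: sgn(11)=+, sgn(6006)=+, so +1.
(a,b)_3: α=0, u≡2; β=-1, v≡1 (mod 3); (2|3)=-1, (1|3)=+1; sign (−1)^0·-1^-1·+1^0 = -1.
(a,b)_11: α=-1, u≡9; β=1, v≡7 (mod 11); (9|11)=+1, (7|11)=-1; sign (−1)^1·+1^1·-1^-1 = +1.
(a,b)_7: α=0, u≡2; β=1, v≡2 (mod 7); (2|7)=+1, (2|7)=+1; sign (−1)^0·+1^1·+1^0 = +1.
|Ram(11, 6006)| = 2, even; anisotropic at {3, 13}.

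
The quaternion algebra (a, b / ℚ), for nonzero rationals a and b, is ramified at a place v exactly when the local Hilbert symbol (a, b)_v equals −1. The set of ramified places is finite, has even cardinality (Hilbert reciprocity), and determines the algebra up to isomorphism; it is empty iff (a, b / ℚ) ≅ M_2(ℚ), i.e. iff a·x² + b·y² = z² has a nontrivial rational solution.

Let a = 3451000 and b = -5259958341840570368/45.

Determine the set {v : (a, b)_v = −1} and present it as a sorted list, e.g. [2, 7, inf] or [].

[13, 23]

(a, b) ≡ (34510, -2156564410) mod (ℚ^×)²; places V = {2, 3, 5, 7, 11, 13, 17, 19, 23, 29, ∞}.
(a,b)_19: α=0, u≡11; β=1, v≡7 (mod 19); (11|19)=+1, (7|19)=+1; sign (−1)^0·+1^1·+1^0 = +1.
(a,b)_23: α=0, u≡11; β=1, v≡3 (mod 23); (11|23)=-1, (3|23)=+1; sign (−1)^0·-1^1·+1^0 = -1.
(a,b)_∞: sgn(34510)=+, sgn(-2156564410)=−, so +1.
(a,b)_5: α=3, u≡3; β=-1, v≡3 (mod 5); (3|5)=-1, (3|5)=-1; sign (−1)^0·-1^-1·-1^3 = +1.
(a,b)_7: α=1, u≡4; β=3, v≡5 (mod 7); (4|7)=+1, (5|7)=-1; sign (−1)^1·+1^3·-1^1 = +1.
(a,b)_17: α=1, u≡3; β=3, v≡7 (mod 17); (3|17)=-1, (7|17)=-1; sign (−1)^0·-1^3·-1^1 = +1.
(a,b)_13: α=0, u≡7; β=1, v≡2 (mod 13); (7|13)=-1, (2|13)=-1; sign (−1)^0·-1^1·-1^0 = -1.
(a,b)_2: α=3, β=11; u≡7, v≡3 (mod 8); ε(u)ε(v)=1·1, αω(v)=3·1, βω(u)=11·0; sum ≡ 0  ⇒  +1.
(a,b)_29: α=1, u≡13; β=3, v≡20 (mod 29); (13|29)=+1, (20|29)=+1; sign (−1)^0·+1^3·+1^1 = +1.
(a,b)_3: α=0, u≡1; β=-2, v≡2 (mod 3); (1|3)=+1, (2|3)=-1; sign (−1)^0·+1^-2·-1^0 = +1.
(a,b)_11: α=0, u≡3; β=1, v≡6 (mod 11); (3|11)=+1, (6|11)=-1; sign (−1)^0·+1^1·-1^0 = +1.
(34510, -2156564410 / ℚ) ramifies at {13, 23}: a division algebra.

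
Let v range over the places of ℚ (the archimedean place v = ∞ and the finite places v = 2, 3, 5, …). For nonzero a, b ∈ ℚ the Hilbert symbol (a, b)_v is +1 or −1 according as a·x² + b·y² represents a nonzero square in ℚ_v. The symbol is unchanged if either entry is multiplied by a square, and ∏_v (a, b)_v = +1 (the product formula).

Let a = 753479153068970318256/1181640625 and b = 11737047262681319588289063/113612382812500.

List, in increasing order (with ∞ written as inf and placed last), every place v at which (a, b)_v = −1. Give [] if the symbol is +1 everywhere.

Mod squares: a ≡ 19, b ≡ 1005771. Check v ∈ {∞, 2, 3, 5, 7, 11, 13, 17, 19, 37, 41, 43}.
v=2: v_2(a)=4, v_2(b)=-2; units ≡ 3, 3 (mod 8); ε·ε+αω+βω = 1·1+4·1+-2·1 ≡ 1  ⇒  (a,b)_2 = -1.
v=17: a=17^4·(≡15), b=17^3·(≡7) mod 17; (15|17)=+1, (7|17)=-1; (−1)^{4·3·8}·(+1)^3·(-1)^4 = +1.
v=11: a=11^-2·(≡2), b=11^-2·(≡10) mod 11; (2|11)=-1, (10|11)=-1; (−1)^{-2·-2·5}·(-1)^-2·(-1)^-2 = +1.
v=∞: 19 > 0 and 1005771 > 0  ⇒  (a,b)_∞ = +1.
v=37: a=37^2·(≡19), b=37^3·(≡26) mod 37; (19|37)=-1, (26|37)=+1; (−1)^{2·3·18}·(-1)^3·(+1)^2 = -1.
v=41: a=41^2·(≡22), b=41^3·(≡28) mod 41; (22|41)=-1, (28|41)=-1; (−1)^{2·3·20}·(-1)^3·(-1)^2 = -1.
v=43: a=43^0·(≡5), b=43^-2·(≡40) mod 43; (5|43)=-1, (40|43)=+1; (−1)^{0·-2·21}·(-1)^-2·(+1)^0 = +1.
v=19: a=19^3·(≡11), b=19^4·(≡7) mod 19; (11|19)=+1, (7|19)=+1; (−1)^{3·4·9}·(+1)^4·(+1)^3 = +1.
v=5: a=5^-10·(≡1), b=5^-10·(≡1) mod 5; (1|5)=+1, (1|5)=+1; (−1)^{-10·-10·2}·(+1)^-10·(+1)^-10 = +1.
v=3: a=3^6·(≡1), b=3^7·(≡1) mod 3; (1|3)=+1, (1|3)=+1; (−1)^{6·7·1}·(+1)^7·(+1)^6 = +1.
v=13: a=13^0·(≡5), b=13^-1·(≡1) mod 13; (5|13)=-1, (1|13)=+1; (−1)^{0·-1·6}·(-1)^-1·(+1)^0 = -1.
v=7: a=7^2·(≡6), b=7^4·(≡4) mod 7; (6|7)=-1, (4|7)=+1; (−1)^{2·4·3}·(-1)^4·(+1)^2 = +1.
(19, 1005771 / ℚ) ramifies at {2, 13, 37, 41}: a division algebra.

[2, 13, 37, 41]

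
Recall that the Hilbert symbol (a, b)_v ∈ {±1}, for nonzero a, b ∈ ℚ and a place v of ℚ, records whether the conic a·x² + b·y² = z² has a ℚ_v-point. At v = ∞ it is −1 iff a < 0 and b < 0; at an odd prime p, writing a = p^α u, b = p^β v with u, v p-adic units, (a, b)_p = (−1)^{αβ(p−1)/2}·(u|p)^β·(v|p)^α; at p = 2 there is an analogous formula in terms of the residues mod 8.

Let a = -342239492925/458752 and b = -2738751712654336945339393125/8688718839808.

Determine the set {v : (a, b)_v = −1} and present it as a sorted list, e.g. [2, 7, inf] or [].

(a, b) ≡ (-96019, -203) mod (ℚ^×)²; places V = {2, 3, 5, 7, 11, 17, 29, 37, 43, ∞}.
(a,b)_7: α=-1, u≡3; β=-1, v≡5 (mod 7); (3|7)=-1, (5|7)=-1; sign (−1)^1·-1^-1·-1^-1 = -1.
(a,b)_∞: sgn(-96019)=−, sgn(-203)=−, so -1.
(a,b)_2: α=-16, β=-32; u≡5, v≡5 (mod 8); ε(u)ε(v)=0·0, αω(v)=-16·1, βω(u)=-32·1; sum ≡ 0  ⇒  +1.
(a,b)_37: α=2, u≡28; β=6, v≡8 (mod 37); (28|37)=+1, (8|37)=-1; sign (−1)^0·+1^6·-1^2 = +1.
(a,b)_3: α=6, u≡2; β=14, v≡1 (mod 3); (2|3)=-1, (1|3)=+1; sign (−1)^0·-1^14·+1^6 = +1.
(a,b)_11: α=1, u≡5; β=4, v≡6 (mod 11); (5|11)=+1, (6|11)=-1; sign (−1)^0·+1^4·-1^1 = -1.
(a,b)_29: α=1, u≡23; β=3, v≡24 (mod 29); (23|29)=+1, (24|29)=+1; sign (−1)^0·+1^3·+1^1 = +1.
(a,b)_43: α=1, u≡33; β=0, v≡39 (mod 43); (33|43)=-1, (39|43)=-1; sign (−1)^0·-1^0·-1^1 = -1.
(a,b)_5: α=2, u≡4; β=4, v≡2 (mod 5); (4|5)=+1, (2|5)=-1; sign (−1)^0·+1^4·-1^2 = +1.
(a,b)_17: α=0, u≡5; β=-2, v≡16 (mod 17); (5|17)=-1, (16|17)=+1; sign (−1)^0·-1^-2·+1^0 = +1.
Ram(-96019, -203) = {7, 11, 43, ∞}; no ℚ_7-point on the conic.

[7, 11, 43, inf]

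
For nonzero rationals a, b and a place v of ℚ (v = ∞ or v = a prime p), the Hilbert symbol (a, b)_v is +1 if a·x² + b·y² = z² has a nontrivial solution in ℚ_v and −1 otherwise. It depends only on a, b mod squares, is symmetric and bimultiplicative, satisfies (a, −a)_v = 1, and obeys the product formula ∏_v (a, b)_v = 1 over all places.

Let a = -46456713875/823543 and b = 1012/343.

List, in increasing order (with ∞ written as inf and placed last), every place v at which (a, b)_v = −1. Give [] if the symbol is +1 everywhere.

(a, b) ≡ (-85085, 1771) mod (ℚ^×)²; places V = {2, 5, 7, 11, 13, 17, 23, ∞}.
(a,b)_2: α=0, β=2; u≡3, v≡3 (mod 8); ε(u)ε(v)=1·1, αω(v)=0·1, βω(u)=2·1; sum ≡ 1  ⇒  -1.
(a,b)_11: α=1, u≡9; β=1, v≡2 (mod 11); (9|11)=+1, (2|11)=-1; sign (−1)^1·+1^1·-1^1 = +1.
(a,b)_5: α=3, u≡3; β=0, v≡4 (mod 5); (3|5)=-1, (4|5)=+1; sign (−1)^0·-1^0·+1^3 = +1.
(a,b)_∞: sgn(-85085)=−, sgn(1771)=+, so +1.
(a,b)_13: α=1, u≡2; β=0, v≡10 (mod 13); (2|13)=-1, (10|13)=+1; sign (−1)^0·-1^0·+1^1 = +1.
(a,b)_17: α=3, u≡10; β=0, v≡3 (mod 17); (10|17)=-1, (3|17)=-1; sign (−1)^0·-1^0·-1^3 = -1.
(a,b)_7: α=-7, u≡2; β=-3, v≡4 (mod 7); (2|7)=+1, (4|7)=+1; sign (−1)^1·+1^-3·+1^-7 = -1.
(a,b)_23: α=2, u≡21; β=1, v≡1 (mod 23); (21|23)=-1, (1|23)=+1; sign (−1)^0·-1^1·+1^2 = -1.
|Ram(-85085, 1771)| = 4, even; anisotropic at {2, 7, 17, 23}.

[2, 7, 17, 23]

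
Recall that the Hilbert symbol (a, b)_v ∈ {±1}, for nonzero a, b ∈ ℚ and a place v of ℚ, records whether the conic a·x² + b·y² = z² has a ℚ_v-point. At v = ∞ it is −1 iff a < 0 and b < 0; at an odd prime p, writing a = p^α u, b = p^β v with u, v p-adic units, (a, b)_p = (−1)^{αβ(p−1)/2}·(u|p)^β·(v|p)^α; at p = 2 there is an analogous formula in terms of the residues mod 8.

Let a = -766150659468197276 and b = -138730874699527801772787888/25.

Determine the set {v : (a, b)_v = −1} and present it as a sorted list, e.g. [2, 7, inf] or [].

[7, 17, 19, 29, 37, inf]

(a, b) ≡ (-11951, -8064987) mod (ℚ^×)²; places V = {2, 3, 5, 7, 13, 17, 19, 29, 37, 41, ∞}.
(a,b)_37: α=3, u≡30; β=4, v≡17 (mod 37); (30|37)=+1, (17|37)=-1; sign (−1)^0·+1^4·-1^3 = -1.
(a,b)_13: α=2, u≡9; β=2, v≡6 (mod 13); (9|13)=+1, (6|13)=-1; sign (−1)^0·+1^2·-1^2 = +1.
(a,b)_7: α=2, u≡3; β=5, v≡3 (mod 7); (3|7)=-1, (3|7)=-1; sign (−1)^0·-1^5·-1^2 = -1.
(a,b)_∞: sgn(-11951)=−, sgn(-8064987)=−, so -1.
(a,b)_41: α=2, u≡25; β=3, v≡30 (mod 41); (25|41)=+1, (30|41)=-1; sign (−1)^0·+1^3·-1^2 = +1.
(a,b)_19: α=1, u≡16; β=1, v≡9 (mod 19); (16|19)=+1, (9|19)=+1; sign (−1)^1·+1^1·+1^1 = -1.
(a,b)_5: α=0, u≡4; β=-2, v≡2 (mod 5); (4|5)=+1, (2|5)=-1; sign (−1)^0·+1^-2·-1^0 = +1.
(a,b)_17: α=1, u≡10; β=1, v≡1 (mod 17); (10|17)=-1, (1|17)=+1; sign (−1)^0·-1^1·+1^1 = -1.
(a,b)_29: α=2, u≡21; β=3, v≡22 (mod 29); (21|29)=-1, (22|29)=+1; sign (−1)^0·-1^3·+1^2 = -1.
(a,b)_2: α=2, β=4; u≡1, v≡5 (mod 8); ε(u)ε(v)=0·0, αω(v)=2·1, βω(u)=4·0; sum ≡ 0  ⇒  +1.
(a,b)_3: α=0, u≡1; β=1, v≡1 (mod 3); (1|3)=+1, (1|3)=+1; sign (−1)^0·+1^1·+1^0 = +1.
(-11951, -8064987 / ℚ) ramifies at {7, 17, 19, 29, 37, ∞}: a division algebra.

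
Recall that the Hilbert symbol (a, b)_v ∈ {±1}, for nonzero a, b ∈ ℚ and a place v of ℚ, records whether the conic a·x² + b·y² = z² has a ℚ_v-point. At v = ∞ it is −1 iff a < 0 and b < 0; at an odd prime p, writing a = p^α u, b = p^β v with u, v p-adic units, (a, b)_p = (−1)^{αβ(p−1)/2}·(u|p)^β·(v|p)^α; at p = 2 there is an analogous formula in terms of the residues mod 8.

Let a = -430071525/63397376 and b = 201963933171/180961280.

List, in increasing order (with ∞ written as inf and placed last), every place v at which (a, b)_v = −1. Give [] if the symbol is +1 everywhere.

[3, 11, 13, 17]

Mod squares: a ≡ -3094, b ≡ 255255. Check v ∈ {∞, 2, 3, 5, 7, 11, 13, 17, 19, 31, 47}.
v=31: a=31^2·(≡29), b=31^0·(≡8) mod 31; (29|31)=-1, (8|31)=+1; (−1)^{2·0·15}·(-1)^0·(+1)^2 = +1.
v=47: a=47^0·(≡3), b=47^-2·(≡43) mod 47; (3|47)=+1, (43|47)=-1; (−1)^{0·-2·23}·(+1)^-2·(-1)^0 = +1.
v=19: a=19^-2·(≡8), b=19^0·(≡17) mod 19; (8|19)=-1, (17|19)=+1; (−1)^{-2·0·9}·(-1)^0·(+1)^-2 = +1.
v=3: a=3^4·(≡2), b=3^5·(≡2) mod 3; (2|3)=-1, (2|3)=-1; (−1)^{4·5·1}·(-1)^5·(-1)^4 = -1.
v=7: a=7^-3·(≡3), b=7^1·(≡2) mod 7; (3|7)=-1, (2|7)=+1; (−1)^{-3·1·3}·(-1)^1·(+1)^-3 = +1.
v=∞: -3094 < 0 and 255255 > 0  ⇒  (a,b)_∞ = +1.
v=11: a=11^0·(≡2), b=11^1·(≡8) mod 11; (2|11)=-1, (8|11)=-1; (−1)^{0·1·5}·(-1)^1·(-1)^0 = -1.
v=2: v_2(a)=-9, v_2(b)=-14; units ≡ 5, 7 (mod 8); ε·ε+αω+βω = 0·1+-9·0+-14·1 ≡ 0  ⇒  (a,b)_2 = +1.
v=17: a=17^1·(≡3), b=17^3·(≡9) mod 17; (3|17)=-1, (9|17)=+1; (−1)^{1·3·8}·(-1)^3·(+1)^1 = -1.
v=13: a=13^1·(≡9), b=13^3·(≡8) mod 13; (9|13)=+1, (8|13)=-1; (−1)^{1·3·6}·(+1)^3·(-1)^1 = -1.
v=5: a=5^2·(≡4), b=5^-1·(≡1) mod 5; (4|5)=+1, (1|5)=+1; (−1)^{2·-1·2}·(+1)^-1·(+1)^2 = +1.
(-3094, 255255 / ℚ) ramifies at {3, 11, 13, 17}: a division algebra.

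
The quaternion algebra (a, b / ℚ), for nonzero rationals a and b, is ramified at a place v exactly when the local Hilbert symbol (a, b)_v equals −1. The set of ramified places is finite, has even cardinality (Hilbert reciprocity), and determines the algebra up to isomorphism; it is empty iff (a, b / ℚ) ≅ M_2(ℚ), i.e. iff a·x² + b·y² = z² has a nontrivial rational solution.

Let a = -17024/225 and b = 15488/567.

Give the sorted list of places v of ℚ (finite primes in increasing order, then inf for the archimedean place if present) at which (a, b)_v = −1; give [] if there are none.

[7, 19]

Mod squares: a ≡ -266, b ≡ 14. Check v ∈ {∞, 2, 3, 5, 7, 11, 19}.
v=∞: -266 < 0 and 14 > 0  ⇒  (a,b)_∞ = +1.
v=7: a=7^1·(≡4), b=7^-1·(≡1) mod 7; (4|7)=+1, (1|7)=+1; (−1)^{1·-1·3}·(+1)^-1·(+1)^1 = -1.
v=19: a=19^1·(≡1), b=19^0·(≡18) mod 19; (1|19)=+1, (18|19)=-1; (−1)^{1·0·9}·(+1)^0·(-1)^1 = -1.
v=5: a=5^-2·(≡4), b=5^0·(≡4) mod 5; (4|5)=+1, (4|5)=+1; (−1)^{-2·0·2}·(+1)^0·(+1)^-2 = +1.
v=2: v_2(a)=7, v_2(b)=7; units ≡ 3, 7 (mod 8); ε·ε+αω+βω = 1·1+7·0+7·1 ≡ 0  ⇒  (a,b)_2 = +1.
v=3: a=3^-2·(≡1), b=3^-4·(≡2) mod 3; (1|3)=+1, (2|3)=-1; (−1)^{-2·-4·1}·(+1)^-4·(-1)^-2 = +1.
v=11: a=11^0·(≡3), b=11^2·(≡3) mod 11; (3|11)=+1, (3|11)=+1; (−1)^{0·2·5}·(+1)^2·(+1)^0 = +1.
|Ram(-266, 14)| = 2, even; anisotropic at {7, 19}.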